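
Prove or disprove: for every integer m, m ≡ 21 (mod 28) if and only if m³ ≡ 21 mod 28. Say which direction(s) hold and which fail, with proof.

Both implications hold.

Forward direction. Suppose m ≡ 21 (mod 28). Write m = 28j + 21. Then (28j + 21)³ = 21952j³ + 49392j² + 37044j + 9261 = 28(784j³ + 1764j² + 1323j + 330) + 21, so m³ ≡ 21 (mod 28).

Converse. Suppose m³ ≡ 21 (mod 28). The only residue r in {0, …, 27} with r³ ≡ 21 (mod 28) is r = 21, so m ≡ 21 (mod 28).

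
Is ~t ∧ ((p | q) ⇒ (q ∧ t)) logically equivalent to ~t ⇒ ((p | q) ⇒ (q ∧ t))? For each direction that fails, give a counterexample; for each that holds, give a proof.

Only the forward direction holds.

(→) Assume the antecedent. If t is true, the antecedent cannot hold. If t is false, the antecedent forces (t = F, q = F, p = F), and ~t ⇒ ((p | q) ⇒ (q ∧ t)) holds there. Either way ~t ⇒ ((p | q) ⇒ (q ∧ t)) holds.

(←) This fails. Under t = T, q = F, p = F, the left side is false but the right side is true.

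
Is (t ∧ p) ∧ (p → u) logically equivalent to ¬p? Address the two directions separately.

(→) This fails. Under p = T, u = T, t = T, the left side is true but the right side is false.

(←) This fails. Under p = F, u = F, t = F, the left side is false but the right side is true.

Neither implication holds.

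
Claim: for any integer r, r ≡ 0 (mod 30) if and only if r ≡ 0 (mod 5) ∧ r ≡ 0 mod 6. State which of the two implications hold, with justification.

Equivalent; both directions hold.

(⇒) Suppose r ≡ 0 (mod 30); write r = 30j + 0. Since 5 ∣ 30, reducing mod 5 gives r ≡ 0 (mod 5); since 6 ∣ 30, reducing mod 6 gives r ≡ 0 (mod 6).

(⇐) Conversely, if r ≡ 0 (mod 5) and r ≡ 0 (mod 6), then by the Chinese remainder theorem r ≡ 0 (mod 30). This is exactly r ≡ 0 (mod 30).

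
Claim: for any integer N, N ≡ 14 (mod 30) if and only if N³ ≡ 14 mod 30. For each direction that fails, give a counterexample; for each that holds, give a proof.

The biconditional holds.

(⟹) Suppose N ≡ 14 (mod 30). Write N = 30j + 14. Then (30j + 14)³ = 27000j³ + 37800j² + 17640j + 2744 = 30(900j³ + 1260j² + 588j + 91) + 14, so N³ ≡ 14 (mod 30).

(⟸) Conversely, suppose N³ ≡ 14 (mod 30). The only residue r in {0, …, 29} with r³ ≡ 14 (mod 30) is r = 14, so N ≡ 14 (mod 30).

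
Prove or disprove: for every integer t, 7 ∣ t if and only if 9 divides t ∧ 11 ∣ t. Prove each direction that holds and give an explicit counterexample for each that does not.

Neither direction holds.

(⟹) This fails: take t = 7. Certainly 7 ∣ 7, but 9 ∤ 7.

(⟸) This fails: take t = 99. Both 9 ∣ 99 and 11 ∣ 99, yet 99 is not a multiple of 7 (since 99 = 14·7 + 1), so 7 ∤ 99.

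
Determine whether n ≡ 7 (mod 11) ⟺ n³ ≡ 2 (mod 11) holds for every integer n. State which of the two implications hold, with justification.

(⟹) Suppose n ≡ 7 (mod 11). Write n = 11j + 7. Then (11j + 7)³ = 1331j³ + 2541j² + 1617j + 343 = 11(121j³ + 231j² + 147j + 31) + 2, so n³ ≡ 2 (mod 11).

(⟸) For the converse, argue contrapositively. If n ≢ 7 (mod 11), then n is congruent to one of 0, 1, 2, 3, 4, 5, 6, 8, 9, 10 modulo 11, and these give n³ ≡ 0, 1, 8, 5, 9, 4, 7, 6, 3, 10 respectively — never 2.

Both directions hold.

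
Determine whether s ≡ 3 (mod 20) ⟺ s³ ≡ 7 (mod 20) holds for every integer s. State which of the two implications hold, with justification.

(⇒) Suppose s ≡ 3 (mod 20). Write s = 20j + 3. Then (20j + 3)³ = 8000j³ + 3600j² + 540j + 27 = 20(400j³ + 180j² + 27j + 1) + 7, so s³ ≡ 7 (mod 20).

(⇐) Conversely, suppose s³ ≡ 7 (mod 20). The only residue r in {0, …, 19} with r³ ≡ 7 (mod 20) is r = 3, so s ≡ 3 (mod 20).

Both directions hold; the statement is true.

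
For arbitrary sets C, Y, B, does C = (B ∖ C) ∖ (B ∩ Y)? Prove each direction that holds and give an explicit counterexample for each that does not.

(⊆) This inclusion fails. Take C = {1}, Y = ∅, B = ∅; then 1 ∈ C but 1 ∉ (B ∖ C) ∖ (B ∩ Y).

(⊇) This inclusion fails. Take C = ∅, Y = ∅, B = {1}; then 1 ∈ (B ∖ C) ∖ (B ∩ Y) but 1 ∉ C.

Neither inclusion holds.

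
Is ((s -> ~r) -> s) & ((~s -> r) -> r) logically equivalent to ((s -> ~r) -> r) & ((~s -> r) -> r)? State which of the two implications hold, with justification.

Not equivalent: only (⇒) holds.

(⟹) Assume the antecedent. If r is true, the consequent reduces to true regardless of the other variables. If r is false, the antecedent cannot hold. Either way the consequent holds.

(⟸) This fails. Under r = T, s = F, the left side is false but the right side is true.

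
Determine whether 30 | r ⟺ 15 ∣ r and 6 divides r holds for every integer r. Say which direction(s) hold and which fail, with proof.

Both implications hold.

(←) Suppose 15 ∣ r and 6 ∣ r. Any common multiple of 15 and 6 is a multiple of their lcm; here lcm(15, 6) = 15·6/gcd(15, 6) = 90/3 = 30, so 30 ∣ r.

(→) If 30 ∣ r, write r = 30q. Since 30 = 2·15, r = 15·(2q), so 15 ∣ r; and since 30 = 5·6, r = 6·(5q), so 6 ∣ r.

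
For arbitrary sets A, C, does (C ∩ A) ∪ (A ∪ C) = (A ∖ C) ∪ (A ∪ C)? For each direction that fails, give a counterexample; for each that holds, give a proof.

Both inclusions hold; the sets are equal.

(⊆) Let x ∈ (C ∩ A) ∪ (A ∪ C). Then either x ∈ A and x ∉ C; or x ∈ C and x ∉ A; or x ∈ A ∩ C. In each case x ∈ (A ∖ C) ∪ (A ∪ C), so (C ∩ A) ∪ (A ∪ C) ⊆ (A ∖ C) ∪ (A ∪ C).

(⊇) Let x ∈ (A ∖ C) ∪ (A ∪ C). Then either x ∈ A and x ∉ C; or x ∈ C and x ∉ A; or x ∈ A ∩ C. In each case x ∈ (C ∩ A) ∪ (A ∪ C), so (A ∖ C) ∪ (A ∪ C) ⊆ (C ∩ A) ∪ (A ∪ C).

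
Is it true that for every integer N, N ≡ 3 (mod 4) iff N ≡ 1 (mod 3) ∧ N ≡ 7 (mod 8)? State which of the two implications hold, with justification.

Only the reverse direction holds.

(⇐) If N ≡ 1 (mod 3) and N ≡ 7 (mod 8), then by the Chinese remainder theorem N ≡ 7 (mod 24). Since 7 ≡ 3 (mod 4) and 4 ∣ 24, we get N ≡ 3 (mod 4).

(⇒) This fails: N = 3 gives 3 ≡ 3 (mod 4) but 3 ≡ 0 (mod 3), so the conjunction on the right does not hold.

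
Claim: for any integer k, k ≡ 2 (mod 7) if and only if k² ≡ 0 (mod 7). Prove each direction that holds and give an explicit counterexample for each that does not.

(⇒) fails and (⇐) fails.

(⟹) This fails: take k = 2. Then 2 ≡ 2 (mod 7), but 2² = 4 ≡ 4 (mod 7), not 0.

(⟸) This fails: take k = 0. Then 0² = 0 ≡ 0 (mod 7), yet 0 ≡ 0 (mod 7), not 2.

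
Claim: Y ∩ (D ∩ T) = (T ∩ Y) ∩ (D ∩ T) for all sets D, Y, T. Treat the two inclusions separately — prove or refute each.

(⊇) Let x ∈ (T ∩ Y) ∩ (D ∩ T). Then x ∈ D ∩ Y ∩ T, from which x ∈ Y ∩ (D ∩ T).

(⊆) Let x ∈ Y ∩ (D ∩ T). Then x ∈ D ∩ Y ∩ T, from which x ∈ (T ∩ Y) ∩ (D ∩ T).

Both inclusions hold.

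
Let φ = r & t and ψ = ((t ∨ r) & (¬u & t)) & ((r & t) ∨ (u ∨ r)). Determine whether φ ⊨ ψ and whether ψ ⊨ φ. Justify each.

The forward direction fails; the converse holds.

(⇒) This fails. Under t = T, u = T, r = T, the left side is true but the right side is false.

(⇐) Assume the antecedent. If t is true, the antecedent forces (t = T, u = F, r = T), and r & t holds there. If t is false, the antecedent cannot hold. Either way r & t holds.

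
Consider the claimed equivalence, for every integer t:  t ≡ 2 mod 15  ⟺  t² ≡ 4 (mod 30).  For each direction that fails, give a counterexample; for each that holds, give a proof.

(⟹) This fails: take t = 17. Then 17 ≡ 2 (mod 15), but 17² = 289 ≡ 19 (mod 30), not 4.

(⟸) This fails: take t = 8. Then 8² = 64 ≡ 4 (mod 30), yet 8 ≡ 8 (mod 15), not 2.

Neither direction holds.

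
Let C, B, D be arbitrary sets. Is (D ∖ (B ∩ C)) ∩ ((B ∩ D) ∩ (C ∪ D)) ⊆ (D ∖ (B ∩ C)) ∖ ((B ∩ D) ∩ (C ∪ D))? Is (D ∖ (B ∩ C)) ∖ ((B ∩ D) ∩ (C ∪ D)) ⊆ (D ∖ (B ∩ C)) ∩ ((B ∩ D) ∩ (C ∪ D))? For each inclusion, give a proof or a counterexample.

(⊆) fails and (⊇) fails.

(⟹) This inclusion fails. Take C = ∅, B = {1}, D = {1}; then 1 ∈ (D ∖ (B ∩ C)) ∩ ((B ∩ D) ∩ (C ∪ D)) but 1 ∉ (D ∖ (B ∩ C)) ∖ ((B ∩ D) ∩ (C ∪ D)).

(⟸) This inclusion fails. Take C = ∅, B = ∅, D = {1}; then 1 ∈ (D ∖ (B ∩ C)) ∖ ((B ∩ D) ∩ (C ∪ D)) but 1 ∉ (D ∖ (B ∩ C)) ∩ ((B ∩ D) ∩ (C ∪ D)).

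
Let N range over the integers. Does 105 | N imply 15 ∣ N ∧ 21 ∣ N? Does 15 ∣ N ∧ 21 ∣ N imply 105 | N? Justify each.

(⇒) If 105 ∣ N, write N = 105q. Since 105 = 7·15, N = 15·(7q), so 15 ∣ N; and since 105 = 5·21, N = 21·(5q), so 21 ∣ N.

(⇐) Suppose 15 ∣ N and 21 ∣ N. Any common multiple of 15 and 21 is a multiple of their lcm; here lcm(15, 21) = 15·21/gcd(15, 21) = 315/3 = 105, so 105 ∣ N.

The biconditional holds.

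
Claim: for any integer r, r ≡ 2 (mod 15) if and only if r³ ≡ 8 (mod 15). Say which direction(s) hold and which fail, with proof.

Both directions hold.

(→) Suppose r ≡ 2 (mod 15). Write r = 15j + 2. Then (15j + 2)³ = 3375j³ + 1350j² + 180j + 8 = 15(225j³ + 90j² + 12j) + 8, so r³ ≡ 8 (mod 15).

(←) Conversely, suppose r³ ≡ 8 (mod 15). The only residue r in {0, …, 14} with r³ ≡ 8 (mod 15) is r = 2, so r ≡ 2 (mod 15).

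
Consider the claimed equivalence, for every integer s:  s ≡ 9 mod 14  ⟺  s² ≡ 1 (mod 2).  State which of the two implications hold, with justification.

(⟹) Suppose s ≡ 9 (mod 14). Then s² ≡ 9² = 81 (mod 14), and since 2 ∣ 14, also s² ≡ 1 (mod 2).

(⟸) This fails: take s = 1. Then 1² = 1 ≡ 1 (mod 2), yet 1 ≡ 1 (mod 14), not 9.

Only the forward implication holds.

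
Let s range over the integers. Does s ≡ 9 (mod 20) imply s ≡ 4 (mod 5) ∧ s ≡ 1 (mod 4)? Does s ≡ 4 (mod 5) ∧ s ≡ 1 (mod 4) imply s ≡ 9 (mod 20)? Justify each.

(⇐) If s ≡ 4 (mod 5) and s ≡ 1 (mod 4), then by the Chinese remainder theorem s ≡ 9 (mod 20). This is exactly s ≡ 9 (mod 20).

(⇒) Suppose s ≡ 9 (mod 20); write s = 20j + 9. Since 5 ∣ 20, reducing mod 5 gives s ≡ 9 ≡ 4 (mod 5); since 4 ∣ 20, reducing mod 4 gives s ≡ 9 ≡ 1 (mod 4).

The biconditional holds.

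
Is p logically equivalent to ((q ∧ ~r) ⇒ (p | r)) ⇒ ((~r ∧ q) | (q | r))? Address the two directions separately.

Both directions fail.

Forward direction. This fails. Under p = T, q = F, r = F, the left side is true but the right side is false.

Converse. This fails. Under p = F, q = T, r = F, the left side is false but the right side is true.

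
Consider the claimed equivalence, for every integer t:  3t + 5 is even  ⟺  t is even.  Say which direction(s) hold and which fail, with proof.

[⇒] This fails: t = 3 gives 3t + 5 = 14, which is even, but 3 is odd, not even.

[⇐] This also fails: t = 0 is even, but 3t + 5 = 5 is odd, not even.

Neither direction holds.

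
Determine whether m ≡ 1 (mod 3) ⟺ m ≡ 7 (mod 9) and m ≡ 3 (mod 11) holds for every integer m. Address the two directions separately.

Only the reverse direction holds.

[⇒] This fails: m = 1 gives 1 ≡ 1 (mod 3) but 1 ≡ 1 (mod 9), so the conjunction on the right does not hold.

[⇐] Conversely, if m ≡ 7 (mod 9) and m ≡ 3 (mod 11), then by the Chinese remainder theorem m ≡ 25 (mod 99). Since 25 ≡ 1 (mod 3) and 3 ∣ 99, we get m ≡ 1 (mod 3).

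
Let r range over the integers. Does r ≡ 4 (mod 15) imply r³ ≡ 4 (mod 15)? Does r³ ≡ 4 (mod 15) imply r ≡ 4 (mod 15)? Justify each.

The biconditional holds.

(→) Suppose r ≡ 4 (mod 15). Write r = 15j + 4. Then (15j + 4)³ = 3375j³ + 2700j² + 720j + 64 = 15(225j³ + 180j² + 48j + 4) + 4, so r³ ≡ 4 (mod 15).

(←) Conversely, suppose r³ ≡ 4 (mod 15). The only residue r in {0, …, 14} with r³ ≡ 4 (mod 15) is r = 4, so r ≡ 4 (mod 15).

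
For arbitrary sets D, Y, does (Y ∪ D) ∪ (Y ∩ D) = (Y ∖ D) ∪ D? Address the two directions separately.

Forward inclusion. Let x ∈ (Y ∪ D) ∪ (Y ∩ D). Then either x ∈ D and x ∉ Y; or x ∈ Y and x ∉ D; or x ∈ D ∩ Y. In each case x ∈ (Y ∖ D) ∪ D, so (Y ∪ D) ∪ (Y ∩ D) ⊆ (Y ∖ D) ∪ D.

Reverse inclusion. Let x ∈ (Y ∖ D) ∪ D. Then either x ∈ D and x ∉ Y; or x ∈ Y and x ∉ D; or x ∈ D ∩ Y. In each case x ∈ (Y ∪ D) ∪ (Y ∩ D), so (Y ∖ D) ∪ D ⊆ (Y ∪ D) ∪ (Y ∩ D).

Both inclusions hold.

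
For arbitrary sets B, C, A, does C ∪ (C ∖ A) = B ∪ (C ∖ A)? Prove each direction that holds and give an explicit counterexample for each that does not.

Forward inclusion. This inclusion fails. Take B = ∅, C = {1}, A = {1}; then 1 ∈ C ∪ (C ∖ A) but 1 ∉ B ∪ (C ∖ A).

Reverse inclusion. This inclusion fails. Take B = {1}, C = ∅, A = ∅; then 1 ∈ B ∪ (C ∖ A) but 1 ∉ C ∪ (C ∖ A).

Neither inclusion holds.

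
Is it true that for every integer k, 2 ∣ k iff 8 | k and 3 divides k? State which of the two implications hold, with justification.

Only the converse holds.

(⟸) Suppose 8 ∣ k and 3 ∣ k. Any common multiple of 8 and 3 is a multiple of their lcm; here gcd(8, 3) = 1, so lcm(8, 3) = 8·3 = 24, so 24 ∣ k. Since 2 ∣ 24, it follows that 2 ∣ k.

(⟹) This fails: take k = 2. Certainly 2 ∣ 2, but 8 ∤ 2.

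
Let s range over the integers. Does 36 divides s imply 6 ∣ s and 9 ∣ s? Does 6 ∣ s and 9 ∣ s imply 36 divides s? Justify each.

Forward direction. If 36 ∣ s, write s = 36q. Since 36 = 6·6, s = 6·(6q), so 6 ∣ s; and since 36 = 4·9, s = 9·(4q), so 9 ∣ s.

Converse. This fails: take s = 18. Both 6 ∣ 18 and 9 ∣ 18, yet 18 is not a multiple of 36 (since 18 = 0·36 + 18), so 36 ∤ 18.

Only the forward implication holds.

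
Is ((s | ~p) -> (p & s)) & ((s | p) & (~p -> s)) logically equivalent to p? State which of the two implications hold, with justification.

The biconditional holds.

(⇒) Assume the antecedent. If p is true, p reduces to true regardless of the other variables. If p is false, the antecedent cannot hold. Either way p holds.

(⇐) Assume the antecedent. If p is true, the consequent reduces to true regardless of the other variables. If p is false, the antecedent cannot hold. Either way the consequent holds.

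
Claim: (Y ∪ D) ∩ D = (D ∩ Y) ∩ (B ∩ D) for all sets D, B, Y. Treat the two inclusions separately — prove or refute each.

(⟹) This inclusion fails. Take D = {1}, B = ∅, Y = ∅; then 1 ∈ (Y ∪ D) ∩ D but 1 ∉ (D ∩ Y) ∩ (B ∩ D).

(⟸) Let x ∈ (D ∩ Y) ∩ (B ∩ D). Then x ∈ D ∩ B ∩ Y, from which x ∈ (Y ∪ D) ∩ D.

Only the reverse inclusion holds.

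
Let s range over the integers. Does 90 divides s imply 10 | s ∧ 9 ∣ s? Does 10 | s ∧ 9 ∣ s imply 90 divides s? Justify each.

(⟹) If 90 ∣ s, write s = 90q. Since 90 = 9·10, s = 10·(9q), so 10 ∣ s; and since 90 = 10·9, s = 9·(10q), so 9 ∣ s.

(⟸) Suppose 10 ∣ s and 9 ∣ s. Any common multiple of 10 and 9 is a multiple of their lcm; here gcd(10, 9) = 1, so lcm(10, 9) = 10·9 = 90, so 90 ∣ s.

Equivalent; both directions hold.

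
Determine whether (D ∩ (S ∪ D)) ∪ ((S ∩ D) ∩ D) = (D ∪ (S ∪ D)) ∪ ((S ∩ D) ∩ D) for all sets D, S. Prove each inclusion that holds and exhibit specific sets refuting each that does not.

(⟹) Let x ∈ (D ∩ (S ∪ D)) ∪ ((S ∩ D) ∩ D). Then either x ∈ D and x ∉ S; or x ∈ D ∩ S. In each case x ∈ (D ∪ (S ∪ D)) ∪ ((S ∩ D) ∩ D), so (D ∩ (S ∪ D)) ∪ ((S ∩ D) ∩ D) ⊆ (D ∪ (S ∪ D)) ∪ ((S ∩ D) ∩ D).

(⟸) This inclusion fails. Take D = ∅, S = {1}; then 1 ∈ (D ∪ (S ∪ D)) ∪ ((S ∩ D) ∩ D) but 1 ∉ (D ∩ (S ∪ D)) ∪ ((S ∩ D) ∩ D).

Only the forward inclusion holds.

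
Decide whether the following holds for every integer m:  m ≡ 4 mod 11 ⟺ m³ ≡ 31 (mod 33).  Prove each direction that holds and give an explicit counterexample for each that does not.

[⇐] The residues r modulo 33 with r³ ≡ 31 (mod 33) are exactly {4}, and each is ≡ 4 (mod 11).

[⇒] This fails: take m = 15. Then 15 ≡ 4 (mod 11), but 15³ = 3375 ≡ 9 (mod 33), not 31.

(⇒) fails; (⇐) holds.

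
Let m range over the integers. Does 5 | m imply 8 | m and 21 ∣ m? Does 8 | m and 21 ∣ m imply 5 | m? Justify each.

(⇒) fails and (⇐) fails.

Forward direction. This fails: take m = 5. Certainly 5 ∣ 5, but 8 ∤ 5.

Converse. This fails: take m = 168. Both 8 ∣ 168 and 21 ∣ 168, yet 168 is not a multiple of 5 (since 168 = 33·5 + 3), so 5 ∤ 168.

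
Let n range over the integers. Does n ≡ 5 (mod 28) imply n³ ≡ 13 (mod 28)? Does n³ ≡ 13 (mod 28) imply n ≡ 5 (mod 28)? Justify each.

Only the forward implication holds.

(⇒) Suppose n ≡ 5 (mod 28). Write n = 28j + 5. Then (28j + 5)³ = 21952j³ + 11760j² + 2100j + 125 = 28(784j³ + 420j² + 75j + 4) + 13, so n³ ≡ 13 (mod 28).

(⇐) This fails: take n = 13. Then 13³ = 2197 ≡ 13 (mod 28), yet 13 ≡ 13 (mod 28), not 5.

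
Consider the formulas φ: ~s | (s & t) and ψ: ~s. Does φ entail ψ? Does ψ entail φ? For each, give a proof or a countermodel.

Forward direction. This fails. Under t = T, s = T, the left side is true but the right side is false.

Converse. Assume the antecedent. If t is true, ~s | (s & t) reduces to true regardless of the other variables. If t is false, the antecedent forces (t = F, s = F), and ~s | (s & t) holds there. Either way ~s | (s & t) holds.

(⇒) fails; (⇐) holds.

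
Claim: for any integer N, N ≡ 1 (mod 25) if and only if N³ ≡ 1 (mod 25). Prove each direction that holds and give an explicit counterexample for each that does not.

(⟹) Suppose N ≡ 1 (mod 25). Write N = 25j + 1. Then (25j + 1)³ = 15625j³ + 1875j² + 75j + 1 = 25(625j³ + 75j² + 3j) + 1, so N³ ≡ 1 (mod 25).

(⟸) Conversely, suppose N³ ≡ 1 (mod 25). The only residue r in {0, …, 24} with r³ ≡ 1 (mod 25) is r = 1, so N ≡ 1 (mod 25).

Equivalent; both directions hold.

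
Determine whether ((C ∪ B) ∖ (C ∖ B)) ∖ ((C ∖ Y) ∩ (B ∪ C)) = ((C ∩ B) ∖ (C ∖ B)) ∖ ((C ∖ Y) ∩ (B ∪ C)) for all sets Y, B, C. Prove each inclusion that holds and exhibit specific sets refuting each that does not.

The sets are not equal: only the reverse inclusion holds.

Reverse inclusion. Let x ∈ ((C ∩ B) ∖ (C ∖ B)) ∖ ((C ∖ Y) ∩ (B ∪ C)). Then x ∈ Y ∩ B ∩ C, from which x ∈ ((C ∪ B) ∖ (C ∖ B)) ∖ ((C ∖ Y) ∩ (B ∪ C)).

Forward inclusion. This inclusion fails. Take Y = ∅, B = {1}, C = ∅; then 1 ∈ ((C ∪ B) ∖ (C ∖ B)) ∖ ((C ∖ Y) ∩ (B ∪ C)) but 1 ∉ ((C ∩ B) ∖ (C ∖ B)) ∖ ((C ∖ Y) ∩ (B ∪ C)).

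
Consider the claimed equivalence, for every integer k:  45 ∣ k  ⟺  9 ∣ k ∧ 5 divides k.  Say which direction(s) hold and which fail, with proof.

Both directions hold; the statement is true.

(→) If 45 ∣ k, write k = 45q. Since 45 = 5·9, k = 9·(5q), so 9 ∣ k; and since 45 = 9·5, k = 5·(9q), so 5 ∣ k.

(←) Suppose 9 ∣ k and 5 ∣ k. Any common multiple of 9 and 5 is a multiple of their lcm; here gcd(9, 5) = 1, so lcm(9, 5) = 9·5 = 45, so 45 ∣ k.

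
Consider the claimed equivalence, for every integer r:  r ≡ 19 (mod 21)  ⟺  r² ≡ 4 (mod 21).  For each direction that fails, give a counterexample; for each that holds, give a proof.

(⇒) Suppose r ≡ 19 (mod 21). Write r = 21j + 19. Then (21j + 19)² = 441j² + 798j + 361 = 21(21j² + 38j + 17) + 4, so r² ≡ 4 (mod 21).

(⇐) This fails: take r = 2. Then 2² = 4 ≡ 4 (mod 21), yet 2 ≡ 2 (mod 21), not 19.

The forward direction holds; the converse fails.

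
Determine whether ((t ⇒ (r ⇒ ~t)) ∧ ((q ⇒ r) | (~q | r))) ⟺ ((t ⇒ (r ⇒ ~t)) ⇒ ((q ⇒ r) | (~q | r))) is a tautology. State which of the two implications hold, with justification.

Only the forward direction holds.

Forward direction. Assume the antecedent. If q is true, the antecedent forces (q = T, t = F, r = T), and the consequent holds there. If q is false, the consequent reduces to true regardless of the other variables. Either way the consequent holds.

Converse. This fails. Under q = F, t = T, r = T, the left side is false but the right side is true.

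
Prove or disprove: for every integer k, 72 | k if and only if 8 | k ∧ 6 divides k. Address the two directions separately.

Only the forward direction holds.

(⟹) If 72 ∣ k, write k = 72q. Since 72 = 9·8, k = 8·(9q), so 8 ∣ k; and since 72 = 12·6, k = 6·(12q), so 6 ∣ k.

(⟸) This fails: take k = 24. Both 8 ∣ 24 and 6 ∣ 24, yet 24 is not a multiple of 72 (since 24 = 0·72 + 24), so 72 ∤ 24.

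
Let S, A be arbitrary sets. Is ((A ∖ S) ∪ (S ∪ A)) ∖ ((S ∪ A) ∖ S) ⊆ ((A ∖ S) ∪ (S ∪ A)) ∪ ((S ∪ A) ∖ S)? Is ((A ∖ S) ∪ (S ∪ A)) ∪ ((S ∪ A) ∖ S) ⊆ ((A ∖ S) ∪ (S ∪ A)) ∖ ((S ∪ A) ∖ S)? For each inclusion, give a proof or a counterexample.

The sets are not equal: only the forward inclusion holds.

(⊆) Let x ∈ ((A ∖ S) ∪ (S ∪ A)) ∖ ((S ∪ A) ∖ S). Then either x ∈ S and x ∉ A; or x ∈ S ∩ A. In each case x ∈ ((A ∖ S) ∪ (S ∪ A)) ∪ ((S ∪ A) ∖ S), so ((A ∖ S) ∪ (S ∪ A)) ∖ ((S ∪ A) ∖ S) ⊆ ((A ∖ S) ∪ (S ∪ A)) ∪ ((S ∪ A) ∖ S).

(⊇) This inclusion fails. Take S = ∅, A = {1}; then 1 ∈ ((A ∖ S) ∪ (S ∪ A)) ∪ ((S ∪ A) ∖ S) but 1 ∉ ((A ∖ S) ∪ (S ∪ A)) ∖ ((S ∪ A) ∖ S).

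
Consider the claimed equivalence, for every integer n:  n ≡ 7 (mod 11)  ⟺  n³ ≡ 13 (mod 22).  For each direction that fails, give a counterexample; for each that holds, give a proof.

(⇒) fails; (⇐) holds.

(⟸) The residues r modulo 22 with r³ ≡ 13 (mod 22) are exactly {7}, and each is ≡ 7 (mod 11).

(⟹) This fails: take n = 18. Then 18 ≡ 7 (mod 11), but 18³ = 5832 ≡ 2 (mod 22), not 13.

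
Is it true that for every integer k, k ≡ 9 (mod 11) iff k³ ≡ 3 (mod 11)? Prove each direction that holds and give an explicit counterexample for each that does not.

Both directions hold.

[⇒] Suppose k ≡ 9 (mod 11). Write k = 11j + 9. Then (11j + 9)³ = 1331j³ + 3267j² + 2673j + 729 = 11(121j³ + 297j² + 243j + 66) + 3, so k³ ≡ 3 (mod 11).

[⇐] Conversely, suppose k³ ≡ 3 (mod 11). The only residue r in {0, …, 10} with r³ ≡ 3 (mod 11) is r = 9, so k ≡ 9 (mod 11).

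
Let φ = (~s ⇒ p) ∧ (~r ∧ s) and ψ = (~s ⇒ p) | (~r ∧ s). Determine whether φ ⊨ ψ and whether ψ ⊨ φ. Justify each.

[⇒] Assume the antecedent. If s is true, (~s ⇒ p) | (~r ∧ s) reduces to true regardless of the other variables. If s is false, the antecedent cannot hold. Either way (~s ⇒ p) | (~r ∧ s) holds.

[⇐] This fails. Under s = F, p = T, r = F, the left side is false but the right side is true.

Only the forward direction holds.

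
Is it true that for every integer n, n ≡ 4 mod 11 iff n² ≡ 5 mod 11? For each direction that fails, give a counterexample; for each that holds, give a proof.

Not equivalent: only (⇒) holds.

(⟹) Suppose n ≡ 4 mod 11. Write n = 11j + 4. Then (11j + 4)² = 121j² + 88j + 16 = 11(11j² + 8j + 1) + 5, so n² ≡ 5 (mod 11).

(⟸) This fails: take n = 7. Then 7² = 49 ≡ 5 (mod 11), yet 7 ≡ 7 (mod 11), not 4.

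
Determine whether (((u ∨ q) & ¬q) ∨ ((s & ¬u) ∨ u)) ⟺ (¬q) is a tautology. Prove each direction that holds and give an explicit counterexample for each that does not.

Neither direction holds.

(→) This fails. Under u = T, s = F, q = T, the left side is true but the right side is false.

(←) This fails. Under u = F, s = F, q = F, the left side is false but the right side is true.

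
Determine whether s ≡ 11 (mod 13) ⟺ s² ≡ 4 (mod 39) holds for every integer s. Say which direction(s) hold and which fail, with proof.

(⟹) This fails: take s = 24. Then 24 ≡ 11 (mod 13), but 24² = 576 ≡ 30 (mod 39), not 4.

(⟸) This fails: take s = 2. Then 2² = 4 ≡ 4 (mod 39), yet 2 ≡ 2 (mod 13), not 11.

Neither implication holds.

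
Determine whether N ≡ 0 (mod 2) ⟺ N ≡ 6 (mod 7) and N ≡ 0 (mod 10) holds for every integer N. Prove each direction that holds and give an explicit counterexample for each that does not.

[⇒] This fails: N = 0 gives 0 ≡ 0 (mod 2) but 0 ≡ 0 (mod 7), so the conjunction on the right does not hold.

[⇐] Conversely, if N ≡ 6 (mod 7) and N ≡ 0 (mod 10), then by the Chinese remainder theorem N ≡ 20 (mod 70). Since 20 ≡ 0 (mod 2) and 2 ∣ 70, we get N ≡ 0 (mod 2).

Only the reverse direction holds.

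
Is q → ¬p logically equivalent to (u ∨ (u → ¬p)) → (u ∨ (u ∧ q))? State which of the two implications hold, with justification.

Forward direction. This fails. Under q = F, u = F, p = F, the left side is true but the right side is false.

Converse. This fails. Under q = T, u = T, p = T, the left side is false but the right side is true.

Both directions fail.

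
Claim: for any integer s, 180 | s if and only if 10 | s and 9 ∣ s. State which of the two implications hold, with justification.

(⇒) If 180 ∣ s, write s = 180q. Since 180 = 18·10, s = 10·(18q), so 10 ∣ s; and since 180 = 20·9, s = 9·(20q), so 9 ∣ s.

(⇐) This fails: take s = 90. Both 10 ∣ 90 and 9 ∣ 90, yet 90 is not a multiple of 180 (since 90 = 0·180 + 90), so 180 ∤ 90.

(⇒) holds; (⇐) fails.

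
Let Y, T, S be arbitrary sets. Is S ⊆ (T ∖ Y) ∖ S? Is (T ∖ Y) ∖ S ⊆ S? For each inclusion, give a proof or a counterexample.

(⟹) This inclusion fails. Take Y = ∅, T = ∅, S = {1}; then 1 ∈ S but 1 ∉ (T ∖ Y) ∖ S.

(⟸) This inclusion fails. Take Y = ∅, T = {1}, S = ∅; then 1 ∈ (T ∖ Y) ∖ S but 1 ∉ S.

Neither inclusion holds.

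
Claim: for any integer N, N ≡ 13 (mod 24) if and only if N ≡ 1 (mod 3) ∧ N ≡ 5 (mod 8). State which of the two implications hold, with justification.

(←) If N ≡ 1 (mod 3) and N ≡ 5 (mod 8), then by the Chinese remainder theorem N ≡ 13 (mod 24). This is exactly N ≡ 13 (mod 24).

(→) Suppose N ≡ 13 (mod 24); write N = 24j + 13. Since 3 ∣ 24, reducing mod 3 gives N ≡ 13 ≡ 1 (mod 3); since 8 ∣ 24, reducing mod 8 gives N ≡ 13 ≡ 5 (mod 8).

Equivalent; both directions hold.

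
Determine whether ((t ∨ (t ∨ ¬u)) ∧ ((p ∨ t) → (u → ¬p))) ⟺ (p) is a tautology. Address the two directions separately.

Neither implication holds.

Forward direction. This fails. Under t = F, p = F, u = F, the left side is true but the right side is false.

Converse. This fails. Under t = F, p = T, u = T, the left side is false but the right side is true.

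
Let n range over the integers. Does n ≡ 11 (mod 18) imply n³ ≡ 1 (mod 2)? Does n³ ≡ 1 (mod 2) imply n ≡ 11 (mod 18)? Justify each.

[⇒] Suppose n ≡ 11 (mod 18). Then n³ ≡ 11³ = 1331 (mod 18), and since 2 ∣ 18, also n³ ≡ 1 (mod 2).

[⇐] This fails: take n = 1. Then 1³ = 1 ≡ 1 (mod 2), yet 1 ≡ 1 (mod 18), not 11.

The forward direction holds; the converse fails.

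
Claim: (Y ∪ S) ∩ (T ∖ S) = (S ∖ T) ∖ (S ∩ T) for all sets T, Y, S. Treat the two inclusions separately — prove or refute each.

(⊆) fails and (⊇) fails.

(⊆) This inclusion fails. Take T = {1}, Y = {1}, S = ∅; then 1 ∈ (Y ∪ S) ∩ (T ∖ S) but 1 ∉ (S ∖ T) ∖ (S ∩ T).

(⊇) This inclusion fails. Take T = ∅, Y = ∅, S = {1}; then 1 ∈ (S ∖ T) ∖ (S ∩ T) but 1 ∉ (Y ∪ S) ∩ (T ∖ S).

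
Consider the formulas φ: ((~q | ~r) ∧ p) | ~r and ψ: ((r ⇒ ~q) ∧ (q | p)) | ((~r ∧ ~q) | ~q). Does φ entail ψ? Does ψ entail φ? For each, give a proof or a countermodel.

Only the forward implication holds.

Forward direction. Assume the antecedent. If r is true, the antecedent forces (r = T, p = T, q = F), and the consequent holds there. If r is false, the consequent reduces to true regardless of the other variables. Either way the consequent holds.

Converse. This fails. Under r = T, p = F, q = F, the left side is false but the right side is true.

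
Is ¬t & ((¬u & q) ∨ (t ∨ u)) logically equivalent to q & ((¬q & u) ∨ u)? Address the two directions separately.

(⇒) This fails. Under t = F, q = T, u = F, the left side is true but the right side is false.

(⇐) This fails. Under t = T, q = T, u = T, the left side is false but the right side is true.

Neither implication holds.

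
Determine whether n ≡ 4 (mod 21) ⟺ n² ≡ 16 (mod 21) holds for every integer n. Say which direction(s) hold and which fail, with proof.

(⇒) holds; (⇐) fails.

[⇒] Suppose n ≡ 4 (mod 21). Write n = 21j + 4. Then (21j + 4)² = 441j² + 168j + 16 = 21(21j² + 8j) + 16, so n² ≡ 16 (mod 21).

[⇐] This fails: take n = 10. Then 10² = 100 ≡ 16 (mod 21), yet 10 ≡ 10 (mod 21), not 4.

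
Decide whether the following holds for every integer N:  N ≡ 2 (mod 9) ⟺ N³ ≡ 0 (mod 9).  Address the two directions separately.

Forward direction. This fails: take N = 2. Then 2 ≡ 2 (mod 9), but 2³ = 8 ≡ 8 (mod 9), not 0.

Converse. This fails: take N = 0. Then 0³ = 0 ≡ 0 (mod 9), yet 0 ≡ 0 (mod 9), not 2.

Neither implication holds.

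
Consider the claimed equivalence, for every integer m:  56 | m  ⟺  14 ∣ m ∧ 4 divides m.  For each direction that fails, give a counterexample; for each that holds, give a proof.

Forward direction. If 56 ∣ m, write m = 56q. Since 56 = 4·14, m = 14·(4q), so 14 ∣ m; and since 56 = 14·4, m = 4·(14q), so 4 ∣ m.

Converse. This fails: take m = 28. Both 14 ∣ 28 and 4 ∣ 28, yet 28 is not a multiple of 56 (since 28 = 0·56 + 28), so 56 ∤ 28.

The forward direction holds; the converse fails.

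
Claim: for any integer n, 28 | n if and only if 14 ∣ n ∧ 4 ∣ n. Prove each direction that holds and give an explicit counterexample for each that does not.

Equivalent; both directions hold.

Converse. Suppose 14 ∣ n and 4 ∣ n. Any common multiple of 14 and 4 is a multiple of their lcm; here lcm(14, 4) = 14·4/gcd(14, 4) = 56/2 = 28, so 28 ∣ n.

Forward direction. If 28 ∣ n, write n = 28q. Since 28 = 2·14, n = 14·(2q), so 14 ∣ n; and since 28 = 7·4, n = 4·(7q), so 4 ∣ n.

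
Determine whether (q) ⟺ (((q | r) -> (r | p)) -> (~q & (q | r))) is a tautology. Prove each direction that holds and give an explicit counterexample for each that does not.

(→) This fails. Under r = T, q = T, p = F, the left side is true but the right side is false.

(←) This fails. Under r = T, q = F, p = F, the left side is false but the right side is true.

Neither implication holds.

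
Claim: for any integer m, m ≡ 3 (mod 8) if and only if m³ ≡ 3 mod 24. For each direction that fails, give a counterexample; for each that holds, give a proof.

[⇒] This fails: take m = 11. Then 11 ≡ 3 (mod 8), but 11³ = 1331 ≡ 11 (mod 24), not 3.

[⇐] Conversely, the residues r modulo 24 with r³ ≡ 3 (mod 24) are exactly {3}, and each is ≡ 3 (mod 8).

The forward direction fails; the converse holds.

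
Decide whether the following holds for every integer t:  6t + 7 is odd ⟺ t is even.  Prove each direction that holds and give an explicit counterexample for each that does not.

The forward direction fails; the converse holds.

(⇒) This fails: take t = 7. Then 6t + 7 = 49, which is odd, yet t = 7 is odd, not even.

(⇐) Suppose t is even. Since 6 is even, 6t is even for every t, so 6t + 7 has the same parity as 7, which is odd. Hence 6t + 7 is odd.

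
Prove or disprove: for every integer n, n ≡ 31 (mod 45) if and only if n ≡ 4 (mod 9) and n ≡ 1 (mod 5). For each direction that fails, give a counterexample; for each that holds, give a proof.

Equivalent; both directions hold.

(→) Suppose n ≡ 31 (mod 45); write n = 45j + 31. Since 9 ∣ 45, reducing mod 9 gives n ≡ 31 ≡ 4 (mod 9); since 5 ∣ 45, reducing mod 5 gives n ≡ 31 ≡ 1 (mod 5).

(←) Conversely, if n ≡ 4 (mod 9) and n ≡ 1 (mod 5), then by the Chinese remainder theorem n ≡ 31 (mod 45). This is exactly n ≡ 31 (mod 45).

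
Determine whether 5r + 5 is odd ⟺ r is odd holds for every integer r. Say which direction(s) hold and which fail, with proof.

(⟹) This fails: r = 4 gives 5r + 5 = 25, which is odd, but 4 is even, not odd.

(⟸) This also fails: r = 7 is odd, but 5r + 5 = 40 is even, not odd.

Neither direction holds.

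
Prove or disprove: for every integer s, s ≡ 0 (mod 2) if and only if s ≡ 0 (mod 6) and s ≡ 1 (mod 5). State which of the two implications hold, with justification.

Only the reverse direction holds.

(⇒) This fails: s = 0 gives 0 ≡ 0 (mod 2) but 0 ≡ 0 (mod 5), so the conjunction on the right does not hold.

(⇐) Conversely, if s ≡ 0 (mod 6) and s ≡ 1 (mod 5), then by the Chinese remainder theorem s ≡ 6 (mod 30). Since 6 ≡ 0 (mod 2) and 2 ∣ 30, we get s ≡ 0 (mod 2).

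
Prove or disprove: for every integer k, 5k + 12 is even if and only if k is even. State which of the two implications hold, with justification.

(⇐) Suppose k is even; write k = 2j. Then 5k + 12 = 5·(2j) + 12 = 2·5j + 12, which is even.

(⇒) Suppose 5k + 12 is even. Since 5 is odd, 5k and k have the same parity, so 5k + 12 ≡ k + 12 (mod 2). As 12 is even, 5k + 12 is even exactly when k is even. Thus k is even.

Both directions hold; the statement is true.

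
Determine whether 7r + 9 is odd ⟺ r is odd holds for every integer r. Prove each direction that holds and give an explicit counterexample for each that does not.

Neither implication holds.

(⟹) This fails: r = 6 gives 7r + 9 = 51, which is odd, but 6 is even, not odd.

(⟸) This also fails: r = 5 is odd, but 7r + 9 = 44 is even, not odd.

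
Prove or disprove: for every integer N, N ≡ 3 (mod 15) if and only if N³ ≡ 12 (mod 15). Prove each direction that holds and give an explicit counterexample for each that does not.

Equivalent; both directions hold.

(⟸) Suppose N³ ≡ 12 (mod 15). The only residue r in {0, …, 14} with r³ ≡ 12 (mod 15) is r = 3, so N ≡ 3 (mod 15).

(⟹) Suppose N ≡ 3 (mod 15). Write N = 15j + 3. Then (15j + 3)³ = 3375j³ + 2025j² + 405j + 27 = 15(225j³ + 135j² + 27j + 1) + 12, so N³ ≡ 12 (mod 15).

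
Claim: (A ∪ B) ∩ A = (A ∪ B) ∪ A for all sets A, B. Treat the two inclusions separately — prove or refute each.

Only the forward inclusion holds.

(⊆) Let x ∈ (A ∪ B) ∩ A. Then either x ∈ A and x ∉ B; or x ∈ A ∩ B. In each case x ∈ (A ∪ B) ∪ A, so (A ∪ B) ∩ A ⊆ (A ∪ B) ∪ A.

(⊇) This inclusion fails. Take A = ∅, B = {1}; then 1 ∈ (A ∪ B) ∪ A but 1 ∉ (A ∪ B) ∩ A.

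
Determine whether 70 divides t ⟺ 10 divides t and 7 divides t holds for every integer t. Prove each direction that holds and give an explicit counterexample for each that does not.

Both directions hold.

[⇒] If 70 ∣ t, write t = 70q. Since 70 = 7·10, t = 10·(7q), so 10 ∣ t; and since 70 = 10·7, t = 7·(10q), so 7 ∣ t.

[⇐] Suppose 10 ∣ t and 7 ∣ t. Any common multiple of 10 and 7 is a multiple of their lcm; here gcd(10, 7) = 1, so lcm(10, 7) = 10·7 = 70, so 70 ∣ t.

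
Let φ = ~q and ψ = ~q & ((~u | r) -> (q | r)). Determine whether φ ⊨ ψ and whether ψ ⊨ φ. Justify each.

(⇒) This fails. Under u = F, q = F, r = F, the left side is true but the right side is false.

(⇐) Assume the antecedent. If u is true, the antecedent forces (u = T, q = F, r = F) or (u = T, q = F, r = T), and ~q holds there. If u is false, the antecedent forces (u = F, q = F, r = T), and ~q holds there. Either way ~q holds.

Only the converse holds.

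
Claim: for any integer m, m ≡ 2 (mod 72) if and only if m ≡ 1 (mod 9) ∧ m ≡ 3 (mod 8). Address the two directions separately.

(⇒) fails and (⇐) fails.

(⇒) This fails: m = 2 gives 2 ≡ 2 (mod 72) but 2 ≡ 2 (mod 9), so the conjunction on the right does not hold.

(⇐) This fails: m = 19 satisfies both congruences on the right (19 ≡ 1 mod 9 and 19 ≡ 3 mod 8) yet 19 ≡ 19 (mod 72), not 2.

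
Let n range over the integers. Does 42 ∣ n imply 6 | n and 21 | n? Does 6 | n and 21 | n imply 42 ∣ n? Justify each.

The biconditional holds.

(←) Suppose 6 ∣ n and 21 ∣ n. Any common multiple of 6 and 21 is a multiple of their lcm; here lcm(6, 21) = 6·21/gcd(6, 21) = 126/3 = 42, so 42 ∣ n.

(→) If 42 ∣ n, write n = 42q. Since 42 = 7·6, n = 6·(7q), so 6 ∣ n; and since 42 = 2·21, n = 21·(2q), so 21 ∣ n.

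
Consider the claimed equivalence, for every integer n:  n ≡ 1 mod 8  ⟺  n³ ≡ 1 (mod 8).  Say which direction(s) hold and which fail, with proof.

(⇐) Suppose n³ ≡ 1 (mod 8). The only residue r in {0, …, 7} with r³ ≡ 1 (mod 8) is r = 1, so n ≡ 1 (mod 8).

(⇒) Suppose n ≡ 1 mod 8. Write n = 8j + 1. Then (8j + 1)³ = 512j³ + 192j² + 24j + 1 = 8(64j³ + 24j² + 3j) + 1, so n³ ≡ 1 (mod 8).

The biconditional holds.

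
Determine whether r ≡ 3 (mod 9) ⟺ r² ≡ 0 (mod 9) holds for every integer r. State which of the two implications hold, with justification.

Not equivalent: only (⇒) holds.

[⇒] Suppose r ≡ 3 (mod 9). Write r = 9j + 3. Then (9j + 3)² = 81j² + 54j + 9 = 9(9j² + 6j + 1) + 0, so r² ≡ 0 (mod 9).

[⇐] This fails: take r = 0. Then 0² = 0 ≡ 0 (mod 9), yet 0 ≡ 0 (mod 9), not 3.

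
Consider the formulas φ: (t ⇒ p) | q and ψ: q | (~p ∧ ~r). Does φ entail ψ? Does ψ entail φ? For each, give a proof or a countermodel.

(⇒) This fails. Under r = T, t = F, p = F, q = F, the left side is true but the right side is false.

(⇐) This fails. Under r = F, t = T, p = F, q = F, the left side is false but the right side is true.

Both directions fail.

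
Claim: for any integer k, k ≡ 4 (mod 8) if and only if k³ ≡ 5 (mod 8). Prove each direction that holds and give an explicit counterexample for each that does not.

(⟹) This fails: take k = 4. Then 4 ≡ 4 (mod 8), but 4³ = 64 ≡ 0 (mod 8), not 5.

(⟸) This fails: take k = 5. Then 5³ = 125 ≡ 5 (mod 8), yet 5 ≡ 5 (mod 8), not 4.

Neither direction holds.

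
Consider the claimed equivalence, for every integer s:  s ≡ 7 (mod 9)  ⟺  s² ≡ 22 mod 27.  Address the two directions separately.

(⇒) fails and (⇐) fails.

Forward direction. This fails: take s = 16. Then 16 ≡ 7 (mod 9), but 16² = 256 ≡ 13 (mod 27), not 22.

Converse. This fails: take s = 20. Then 20² = 400 ≡ 22 (mod 27), yet 20 ≡ 2 (mod 9), not 7.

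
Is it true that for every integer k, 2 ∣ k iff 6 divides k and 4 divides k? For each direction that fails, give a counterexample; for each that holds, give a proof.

(⇒) This fails: take k = 2. Certainly 2 ∣ 2, but 6 ∤ 2.

(⇐) Suppose 6 ∣ k and 4 ∣ k. Any common multiple of 6 and 4 is a multiple of their lcm; here lcm(6, 4) = 6·4/gcd(6, 4) = 24/2 = 12, so 12 ∣ k. Since 2 ∣ 12, it follows that 2 ∣ k.

Not equivalent: only (⇐) holds.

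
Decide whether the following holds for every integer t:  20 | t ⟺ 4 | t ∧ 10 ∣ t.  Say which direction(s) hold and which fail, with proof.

Forward direction. If 20 ∣ t, write t = 20q. Since 20 = 5·4, t = 4·(5q), so 4 ∣ t; and since 20 = 2·10, t = 10·(2q), so 10 ∣ t.

Converse. Suppose 4 ∣ t and 10 ∣ t. Any common multiple of 4 and 10 is a multiple of their lcm; here lcm(4, 10) = 4·10/gcd(4, 10) = 40/2 = 20, so 20 ∣ t.

Equivalent; both directions hold.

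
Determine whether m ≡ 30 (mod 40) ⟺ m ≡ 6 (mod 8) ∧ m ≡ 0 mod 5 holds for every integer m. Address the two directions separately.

Forward direction. Suppose m ≡ 30 (mod 40); write m = 40j + 30. Since 8 ∣ 40, reducing mod 8 gives m ≡ 30 ≡ 6 (mod 8); since 5 ∣ 40, reducing mod 5 gives m ≡ 30 ≡ 0 (mod 5).

Converse. If m ≡ 6 (mod 8) and m ≡ 0 (mod 5), then by the Chinese remainder theorem m ≡ 30 (mod 40). This is exactly m ≡ 30 (mod 40).

The biconditional holds.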